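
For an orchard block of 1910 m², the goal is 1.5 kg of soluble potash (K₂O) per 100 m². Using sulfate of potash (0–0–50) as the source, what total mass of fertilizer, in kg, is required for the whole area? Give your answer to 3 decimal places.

Product per 100 m² = 1.5 / 50% = 3 kg.
Total product = 3 × 1910 / 100 = 57.3 kg.

57.300 kg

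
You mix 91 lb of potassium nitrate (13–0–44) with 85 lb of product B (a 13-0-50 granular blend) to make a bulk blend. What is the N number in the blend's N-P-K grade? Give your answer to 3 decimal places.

Total mass = 91 + 85 = 176 lb.
N mass = 13%×91 + 13%×85 = 22.88 lb.
% N = 22.88 / 176 = 13%.

13.000% N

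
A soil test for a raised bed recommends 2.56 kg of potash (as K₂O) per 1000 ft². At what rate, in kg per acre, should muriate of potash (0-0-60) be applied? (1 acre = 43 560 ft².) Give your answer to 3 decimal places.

185.856 kg of product per acre

Product per 1000 ft² = 2.56 / 60% = 4.26667 kg.
Convert to per acre: 4.26667 × 43.56 = 185.856 kg.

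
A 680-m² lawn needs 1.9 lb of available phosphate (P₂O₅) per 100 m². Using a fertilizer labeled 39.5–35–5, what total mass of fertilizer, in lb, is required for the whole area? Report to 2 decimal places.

Product per 100 m² = 1.9 / 35% = 5.42857 lb.
Total product = 5.42857 × 680 / 100 = 36.9143 lb.

36.91 lb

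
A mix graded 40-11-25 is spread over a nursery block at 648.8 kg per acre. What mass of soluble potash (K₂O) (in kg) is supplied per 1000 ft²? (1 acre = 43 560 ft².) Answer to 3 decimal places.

3.724 kg K₂O per thousand sq ft

K₂O per acre = 648.8 × 25% = 162.2 kg.
Convert to per 1000 ft²: 162.2 × 0.0229568 = 3.7236 kg.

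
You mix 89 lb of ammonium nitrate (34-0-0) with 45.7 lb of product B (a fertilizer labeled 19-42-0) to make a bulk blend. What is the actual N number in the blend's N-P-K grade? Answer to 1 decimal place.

Total mass = 89 + 45.7 = 134.7 lb.
N mass = 34%×89 + 19%×45.7 = 38.943 lb.
% N = 38.943 / 134.7 = 28.9109%.

28.9% N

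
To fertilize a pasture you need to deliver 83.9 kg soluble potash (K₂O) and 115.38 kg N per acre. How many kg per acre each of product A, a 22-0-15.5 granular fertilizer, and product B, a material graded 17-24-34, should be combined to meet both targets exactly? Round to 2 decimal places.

Let a = kg of product A, b = kg of product B (per acre).
K₂O: 0.155·a + 0.34·b = 83.9
N: 0.22·a + 0.17·b = 115.38
Solving simultaneously: a = 515.298, b = 11.8493.

515.30 kg product A, 11.85 kg product B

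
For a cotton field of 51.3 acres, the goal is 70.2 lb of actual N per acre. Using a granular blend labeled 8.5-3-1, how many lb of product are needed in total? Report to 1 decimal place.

Product per acre = 70.2 / 8.5% = 825.882 lb.
Total product = 825.882 × 51.3 = 42367.76 lb.

42367.8 lb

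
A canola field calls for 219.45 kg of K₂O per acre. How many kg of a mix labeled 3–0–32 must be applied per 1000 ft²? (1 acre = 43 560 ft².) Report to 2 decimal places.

Product per acre = 219.45 / 32% = 685.781 kg.
Convert to per 1000 ft²: 685.781 × 0.0229568 = 15.7434 kg.

15.74 kg of product per thousand sq ft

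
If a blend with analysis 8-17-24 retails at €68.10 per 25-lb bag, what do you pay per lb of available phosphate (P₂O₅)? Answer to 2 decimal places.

€16.02 per lb P₂O₅

P₂O₅ in bag = 25 × 17% = 4.25 lb.
Cost per lb P₂O₅ = €68.10 / 4.25 = €16.0235.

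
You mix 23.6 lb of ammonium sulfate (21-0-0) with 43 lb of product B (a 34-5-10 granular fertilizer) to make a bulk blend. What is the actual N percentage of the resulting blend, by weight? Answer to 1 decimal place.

29.4% N

Total mass = 23.6 + 43 = 66.6 lb.
N mass = 21%×23.6 + 34%×43 = 19.576 lb.
% N = 19.576 / 66.6 = 29.3934%.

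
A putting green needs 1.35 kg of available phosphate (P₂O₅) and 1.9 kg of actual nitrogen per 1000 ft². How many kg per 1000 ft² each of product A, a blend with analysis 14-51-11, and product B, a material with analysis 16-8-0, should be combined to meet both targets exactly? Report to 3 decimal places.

Per-1000 ft² balance (a = product A, b = product B):
P₂O₅: 0.51·a + 0.08·b = 1.35
N: 0.14·a + 0.16·b = 1.9
Eliminate a: (row1) − 0.51/0.14·(row2) → -0.502857·b = -5.57143, so b = 11.0795.
Back-substitute: a = (1.35 − 0.08·11.0795) / 0.51 = 0.909091.

0.909 kg product A, 11.080 kg product B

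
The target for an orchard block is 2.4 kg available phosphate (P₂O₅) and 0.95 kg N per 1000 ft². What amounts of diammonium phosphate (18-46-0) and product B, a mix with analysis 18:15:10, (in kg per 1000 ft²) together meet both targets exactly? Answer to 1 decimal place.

Let a = kg of diammonium phosphate, b = kg of product B (per 1000 ft²).
P₂O₅: 0.46·a + 0.15·b = 2.4
N: 0.18·a + 0.18·b = 0.95
Eliminate a: (row1) − 0.46/0.18·(row2) → -0.31·b = -0.0277778, so b = 0.0896057.
Back-substitute: a = (2.4 − 0.15·0.0896057) / 0.46 = 5.18817.

5.2 kg diammonium phosphate, 0.1 kg product B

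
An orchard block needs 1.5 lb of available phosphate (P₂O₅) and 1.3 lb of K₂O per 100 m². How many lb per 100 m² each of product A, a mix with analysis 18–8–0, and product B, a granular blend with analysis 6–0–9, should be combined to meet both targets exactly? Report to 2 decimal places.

18.75 lb product A, 14.44 lb product B

Let a = lb of product A, b = lb of product B (per 100 m²).
P₂O₅: 0.08·a + 0·b = 1.5
K₂O: 0·a + 0.09·b = 1.3
Solving simultaneously: a = 18.75, b = 14.4444.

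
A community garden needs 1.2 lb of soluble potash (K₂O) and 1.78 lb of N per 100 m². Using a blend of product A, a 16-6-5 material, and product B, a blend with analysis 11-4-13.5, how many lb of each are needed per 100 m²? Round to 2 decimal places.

6.73 lb product A, 6.40 lb product B

With a, b = lb per 100 m² of product A and product B:
K₂O: 0.05·a + 0.135·b = 1.2
N: 0.16·a + 0.11·b = 1.78
Solving simultaneously: a = 6.72671, b = 6.39752.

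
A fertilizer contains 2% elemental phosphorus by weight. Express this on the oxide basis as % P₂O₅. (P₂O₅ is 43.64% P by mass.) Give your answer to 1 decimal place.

4.6% P₂O₅

%P₂O₅ = 2 / 0.4364 = 4.58295%.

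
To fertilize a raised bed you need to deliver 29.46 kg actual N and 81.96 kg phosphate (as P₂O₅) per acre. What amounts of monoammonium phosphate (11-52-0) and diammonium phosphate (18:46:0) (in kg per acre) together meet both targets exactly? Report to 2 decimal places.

27.93 kg monoammonium phosphate, 146.60 kg diammonium phosphate

Per-acre balance (a = monoammonium phosphate, b = diammonium phosphate):
N: 0.11·a + 0.18·b = 29.46
P₂O₅: 0.52·a + 0.46·b = 81.96
Solving simultaneously: a = 27.9349, b = 146.595.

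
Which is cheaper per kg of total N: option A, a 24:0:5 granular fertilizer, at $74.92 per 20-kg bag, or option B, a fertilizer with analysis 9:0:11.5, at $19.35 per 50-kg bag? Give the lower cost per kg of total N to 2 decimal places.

option A: N per bag = 20 × 24% = 4.8 kg; cost = 74.92 / 4.8 = $15.6083/kg N.
option B: N per bag = 50 × 9% = 4.5 kg; cost = 19.35 / 4.5 = $4.3000/kg N.
option B is cheaper.

$4.30 per kg N (option B)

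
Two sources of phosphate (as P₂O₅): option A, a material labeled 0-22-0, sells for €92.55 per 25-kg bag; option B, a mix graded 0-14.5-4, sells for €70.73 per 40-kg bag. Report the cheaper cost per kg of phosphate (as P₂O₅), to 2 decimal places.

€12.19 per kg P₂O₅ (option B)

option A: P₂O₅ per bag = 25 × 22% = 5.5 kg; cost = 92.55 / 5.5 = €16.8273/kg P₂O₅.
option B: P₂O₅ per bag = 40 × 14.5% = 5.8 kg; cost = 70.73 / 5.8 = €12.1948/kg P₂O₅.
option B is cheaper.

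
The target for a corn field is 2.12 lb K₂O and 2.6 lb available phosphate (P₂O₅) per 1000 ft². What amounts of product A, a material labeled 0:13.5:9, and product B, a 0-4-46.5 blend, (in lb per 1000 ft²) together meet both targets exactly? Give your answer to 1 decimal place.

19.0 lb product A, 0.9 lb product B

Per-1000 ft² balance (a = product A, b = product B):
K₂O: 0.09·a + 0.465·b = 2.12
P₂O₅: 0.135·a + 0.04·b = 2.6
Eliminate a: (row1) − 0.09/0.135·(row2) → 0.438333·b = 0.386667, so b = 0.882129.
Back-substitute: a = (2.12 − 0.465·0.882129) / 0.09 = 18.9979.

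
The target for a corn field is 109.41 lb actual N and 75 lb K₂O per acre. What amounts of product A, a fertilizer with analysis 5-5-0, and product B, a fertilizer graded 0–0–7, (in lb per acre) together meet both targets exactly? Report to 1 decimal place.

2188.2 lb product A, 1071.4 lb product B

With a, b = lb per acre of product A and product B:
N: 0.05·a + 0·b = 109.41
K₂O: 0·a + 0.07·b = 75
Solving simultaneously: a = 2188.2, b = 1071.43.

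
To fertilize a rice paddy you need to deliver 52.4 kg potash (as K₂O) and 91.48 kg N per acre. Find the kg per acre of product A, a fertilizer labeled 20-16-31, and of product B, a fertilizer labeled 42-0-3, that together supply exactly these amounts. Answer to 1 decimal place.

155.1 kg product A, 144.0 kg product B

Let a = kg of product A, b = kg of product B (per acre).
K₂O: 0.31·a + 0.03·b = 52.4
N: 0.2·a + 0.42·b = 91.48
Solving simultaneously: a = 155.101, b = 143.952.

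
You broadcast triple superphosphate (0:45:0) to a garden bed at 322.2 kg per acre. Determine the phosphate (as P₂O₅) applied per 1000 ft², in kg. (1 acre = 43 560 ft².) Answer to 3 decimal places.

P₂O₅ per acre = 322.2 × 45% = 144.99 kg.
Convert to per 1000 ft²: 144.99 × 0.0229568 = 3.32851 kg.

3.329 kg P₂O₅ per thousand sq ft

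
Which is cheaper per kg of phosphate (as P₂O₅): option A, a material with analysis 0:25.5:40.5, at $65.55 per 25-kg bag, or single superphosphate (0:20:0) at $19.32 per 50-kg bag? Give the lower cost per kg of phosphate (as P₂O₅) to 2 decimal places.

$1.93 per kg P₂O₅ (single superphosphate)

option A: P₂O₅ per bag = 25 × 25.5% = 6.375 kg; cost = 65.55 / 6.375 = $10.2824/kg P₂O₅.
single superphosphate: P₂O₅ per bag = 50 × 20% = 10 kg; cost = 19.32 / 10 = $1.9320/kg P₂O₅.
single superphosphate is cheaper.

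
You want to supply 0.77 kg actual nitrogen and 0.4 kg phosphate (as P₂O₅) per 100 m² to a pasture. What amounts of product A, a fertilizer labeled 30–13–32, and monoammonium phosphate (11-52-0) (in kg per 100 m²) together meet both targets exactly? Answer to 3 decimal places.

2.515 kg product A, 0.140 kg monoammonium phosphate

Per-100 m² balance (a = product A, b = monoammonium phosphate):
N: 0.3·a + 0.11·b = 0.77
P₂O₅: 0.13·a + 0.52·b = 0.4
From row1: a = (0.77 − 0.11·b) / 0.3.
Into row2: 0.13·(0.77 − 0.11·b)/0.3 + 0.52·b = 0.4 → b = 0.140438, a = 2.51517.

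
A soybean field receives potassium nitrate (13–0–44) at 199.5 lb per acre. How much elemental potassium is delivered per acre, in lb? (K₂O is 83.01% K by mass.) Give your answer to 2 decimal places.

72.87 lb K per acre

K₂O per acre = 199.5 × 44% = 87.78 lb.
Elemental K = 87.78 × 0.8301 = 72.8662 lb per acre.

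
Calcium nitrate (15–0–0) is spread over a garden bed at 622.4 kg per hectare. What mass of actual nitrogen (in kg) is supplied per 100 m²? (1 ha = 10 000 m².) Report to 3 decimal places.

nitrogen per hectare = 622.4 × 15% = 93.36 kg.
Convert to per 100 m²: 93.36 × 0.01 = 0.9336 kg.

0.934 kg N per hundred sq m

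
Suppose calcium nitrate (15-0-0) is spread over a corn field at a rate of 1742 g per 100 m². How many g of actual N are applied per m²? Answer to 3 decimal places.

nitrogen per 100 m² = 1742 × 15% = 261.3 g.
Convert to per m²: 261.3 × 0.01 = 2.613 g.

2.613 g N per sq m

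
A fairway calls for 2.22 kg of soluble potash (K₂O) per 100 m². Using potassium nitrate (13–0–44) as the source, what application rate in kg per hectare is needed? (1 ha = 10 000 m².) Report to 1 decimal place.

Product per 100 m² = 2.22 / 44% = 5.04545 kg.
Convert to per hectare: 5.04545 × 100 = 504.545 kg.

504.5 kg of product per hectare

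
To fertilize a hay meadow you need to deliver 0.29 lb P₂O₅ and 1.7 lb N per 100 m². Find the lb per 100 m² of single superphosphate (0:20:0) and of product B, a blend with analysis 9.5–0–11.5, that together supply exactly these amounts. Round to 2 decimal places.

Per-100 m² balance (a = single superphosphate, b = product B):
P₂O₅: 0.2·a + 0·b = 0.29
N: 0·a + 0.095·b = 1.7
Solving simultaneously: a = 1.45, b = 17.8947.

1.45 lb single superphosphate, 17.89 lb product B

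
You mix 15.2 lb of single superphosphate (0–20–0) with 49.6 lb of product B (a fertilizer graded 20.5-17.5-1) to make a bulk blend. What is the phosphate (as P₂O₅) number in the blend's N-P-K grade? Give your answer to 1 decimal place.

18.1% P₂O₅

Total mass = 15.2 + 49.6 = 64.8 lb.
P₂O₅ mass = 20%×15.2 + 17.5%×49.6 = 11.72 lb.
% P₂O₅ = 11.72 / 64.8 = 18.0864%.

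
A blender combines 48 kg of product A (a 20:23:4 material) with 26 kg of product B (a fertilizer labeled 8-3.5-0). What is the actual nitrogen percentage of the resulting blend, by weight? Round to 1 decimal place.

Total mass = 48 + 26 = 74 kg.
N mass = 20%×48 + 8%×26 = 11.68 kg.
% N = 11.68 / 74 = 15.7838%.

15.8% N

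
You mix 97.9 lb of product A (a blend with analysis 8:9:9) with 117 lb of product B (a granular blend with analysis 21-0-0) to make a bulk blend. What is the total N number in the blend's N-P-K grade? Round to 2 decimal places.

15.08% N

Total mass = 97.9 + 117 = 214.9 lb.
N mass = 8%×97.9 + 21%×117 = 32.402 lb.
% N = 32.402 / 214.9 = 15.0777%.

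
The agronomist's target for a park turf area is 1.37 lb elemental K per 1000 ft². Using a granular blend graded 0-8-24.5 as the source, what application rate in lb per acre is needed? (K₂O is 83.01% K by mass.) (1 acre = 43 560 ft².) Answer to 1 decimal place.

293.4 lb of product per acre

As K₂O: 1.37 / 0.8301 = 1.6504 lb per 1000 ft².
Product per 1000 ft² = 1.6504 / 24.5% = 6.73634 lb.
Convert to per acre: 6.73634 × 43.56 = 293.435 lb.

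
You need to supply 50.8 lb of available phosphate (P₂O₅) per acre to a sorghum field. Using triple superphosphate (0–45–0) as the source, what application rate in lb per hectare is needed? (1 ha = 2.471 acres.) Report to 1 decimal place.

278.9 lb of product per hectare

Product per acre = 50.8 / 45% = 112.889 lb.
Convert to per hectare: 112.889 × 2.471 = 278.948 lb.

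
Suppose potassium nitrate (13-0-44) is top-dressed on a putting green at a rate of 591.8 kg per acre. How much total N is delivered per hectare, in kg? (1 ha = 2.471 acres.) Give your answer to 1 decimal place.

190.1 kg N per hectare

nitrogen per acre = 591.8 × 13% = 76.934 kg.
Convert to per hectare: 76.934 × 2.471 = 190.104 kg.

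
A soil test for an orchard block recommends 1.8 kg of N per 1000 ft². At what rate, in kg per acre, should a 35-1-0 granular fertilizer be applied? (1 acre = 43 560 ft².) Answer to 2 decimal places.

Product per 1000 ft² = 1.8 / 35% = 5.14286 kg.
Convert to per acre: 5.14286 × 43.56 = 224.023 kg.

224.02 kg of product per acre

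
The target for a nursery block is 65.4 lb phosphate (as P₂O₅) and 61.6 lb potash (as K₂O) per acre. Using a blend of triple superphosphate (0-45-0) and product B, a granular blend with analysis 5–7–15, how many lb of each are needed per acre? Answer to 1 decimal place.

81.5 lb triple superphosphate, 410.7 lb product B

With a, b = lb per acre of triple superphosphate and product B:
P₂O₅: 0.45·a + 0.07·b = 65.4
K₂O: 0·a + 0.15·b = 61.6
Solving simultaneously: a = 81.4519, b = 410.667.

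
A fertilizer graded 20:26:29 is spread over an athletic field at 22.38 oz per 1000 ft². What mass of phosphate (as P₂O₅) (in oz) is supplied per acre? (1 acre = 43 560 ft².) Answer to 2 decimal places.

P₂O₅ per 1000 ft² = 22.38 × 26% = 5.8188 oz.
Convert to per acre: 5.8188 × 43.56 = 253.467 oz.

253.47 oz P₂O₅ per acre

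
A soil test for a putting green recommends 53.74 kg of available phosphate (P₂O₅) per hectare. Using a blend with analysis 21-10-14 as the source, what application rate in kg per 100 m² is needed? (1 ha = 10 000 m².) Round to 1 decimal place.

Product per hectare = 53.74 / 10% = 537.4 kg.
Convert to per 100 m²: 537.4 × 0.01 = 5.374 kg.

5.4 kg of product per hundred sq m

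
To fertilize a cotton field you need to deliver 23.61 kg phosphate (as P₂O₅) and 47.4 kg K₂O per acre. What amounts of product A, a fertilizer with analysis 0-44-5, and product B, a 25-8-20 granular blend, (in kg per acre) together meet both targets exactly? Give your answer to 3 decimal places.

Per-acre balance (a = product A, b = product B):
P₂O₅: 0.44·a + 0.08·b = 23.61
K₂O: 0.05·a + 0.2·b = 47.4
Eliminate a: (row1) − 0.44/0.05·(row2) → -1.68·b = -393.51, so b = 234.2321.
Back-substitute: a = (23.61 − 0.08·234.2321) / 0.44 = 11.0714.

11.071 kg product A, 234.232 kg product B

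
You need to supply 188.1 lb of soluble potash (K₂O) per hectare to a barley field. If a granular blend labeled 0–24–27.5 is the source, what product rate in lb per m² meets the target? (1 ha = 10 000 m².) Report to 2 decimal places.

0.07 lb of product per sq m

Product per hectare = 188.1 / 27.5% = 684 lb.
Convert to per m²: 684 × 0.0001 = 0.0684 lb.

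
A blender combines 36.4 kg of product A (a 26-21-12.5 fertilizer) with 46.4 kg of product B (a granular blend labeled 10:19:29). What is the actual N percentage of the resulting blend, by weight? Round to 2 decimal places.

17.03% N

Total mass = 36.4 + 46.4 = 82.8 kg.
N mass = 26%×36.4 + 10%×46.4 = 14.104 kg.
% N = 14.104 / 82.8 = 17.0338%.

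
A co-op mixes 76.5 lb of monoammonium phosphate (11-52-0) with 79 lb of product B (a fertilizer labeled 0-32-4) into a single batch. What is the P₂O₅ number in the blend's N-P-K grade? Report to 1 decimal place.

Total mass = 76.5 + 79 = 155.5 lb.
P₂O₅ mass = 52%×76.5 + 32%×79 = 65.06 lb.
% P₂O₅ = 65.06 / 155.5 = 41.8392%.

41.8% P₂O₅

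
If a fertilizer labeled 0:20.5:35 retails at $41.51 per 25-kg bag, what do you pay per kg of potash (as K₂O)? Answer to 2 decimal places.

$4.74 per kg K₂O

K₂O in bag = 25 × 35% = 8.75 kg.
Cost per kg K₂O = $41.51 / 8.75 = $4.7440.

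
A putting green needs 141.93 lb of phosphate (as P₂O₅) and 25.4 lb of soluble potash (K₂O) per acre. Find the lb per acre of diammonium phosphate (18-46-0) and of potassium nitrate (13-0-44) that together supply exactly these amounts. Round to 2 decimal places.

308.54 lb diammonium phosphate, 57.73 lb potassium nitrate

With a, b = lb per acre of diammonium phosphate and potassium nitrate:
P₂O₅: 0.46·a + 0·b = 141.93
K₂O: 0·a + 0.44·b = 25.4
Solving simultaneously: a = 308.543, b = 57.7273.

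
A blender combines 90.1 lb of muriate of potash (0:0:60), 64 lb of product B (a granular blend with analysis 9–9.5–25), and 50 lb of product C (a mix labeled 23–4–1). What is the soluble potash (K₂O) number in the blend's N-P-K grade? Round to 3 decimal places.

Total mass = 90.1 + 64 + 50 = 204.1 lb.
K₂O mass = 60%×90.1 + 25%×64 + 1%×50 = 70.56 lb.
% K₂O = 70.56 / 204.1 = 34.5713%.

34.571% K₂O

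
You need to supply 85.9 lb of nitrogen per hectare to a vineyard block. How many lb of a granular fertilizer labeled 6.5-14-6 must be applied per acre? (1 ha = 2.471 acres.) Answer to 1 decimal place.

534.8 lb of product per acre

Product per hectare = 85.9 / 6.5% = 1321.54 lb.
Convert to per acre: 1321.54 × 0.404694 = 534.819 lb.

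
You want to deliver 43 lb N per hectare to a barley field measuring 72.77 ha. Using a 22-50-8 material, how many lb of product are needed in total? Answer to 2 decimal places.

Product per hectare = 43 / 22% = 195.455 lb.
Total product = 195.455 × 72.77 = 14223.227 lb.

14223.23 lb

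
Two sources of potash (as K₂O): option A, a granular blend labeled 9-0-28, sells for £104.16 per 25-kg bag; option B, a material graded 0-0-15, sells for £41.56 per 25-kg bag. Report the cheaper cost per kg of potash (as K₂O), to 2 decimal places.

option A: K₂O per bag = 25 × 28% = 7 kg; cost = 104.16 / 7 = £14.8800/kg K₂O.
option B: K₂O per bag = 25 × 15% = 3.75 kg; cost = 41.56 / 3.75 = £11.0827/kg K₂O.
option B is cheaper.

£11.08 per kg K₂O (option B)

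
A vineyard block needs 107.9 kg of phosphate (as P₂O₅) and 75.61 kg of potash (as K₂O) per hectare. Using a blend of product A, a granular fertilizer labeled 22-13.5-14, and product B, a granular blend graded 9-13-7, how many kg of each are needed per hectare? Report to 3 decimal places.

260.149 kg product A, 559.846 kg product B

Per-hectare balance (a = product A, b = product B):
P₂O₅: 0.135·a + 0.13·b = 107.9
K₂O: 0.14·a + 0.07·b = 75.61
Eliminate a: (row1) − 0.135/0.14·(row2) → 0.0625·b = 34.9904, so b = 559.8457.
Back-substitute: a = (107.9 − 0.13·559.8457) / 0.135 = 260.1486.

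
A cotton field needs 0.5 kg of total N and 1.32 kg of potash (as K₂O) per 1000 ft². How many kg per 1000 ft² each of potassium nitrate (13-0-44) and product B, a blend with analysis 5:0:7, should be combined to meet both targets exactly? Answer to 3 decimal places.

2.403 kg potassium nitrate, 3.752 kg product B

Per-1000 ft² balance (a = potassium nitrate, b = product B):
N: 0.13·a + 0.05·b = 0.5
K₂O: 0.44·a + 0.07·b = 1.32
Eliminate a: (row1) − 0.13/0.44·(row2) → 0.0293182·b = 0.11, so b = 3.75194.
Back-substitute: a = (0.5 − 0.05·3.75194) / 0.13 = 2.4031.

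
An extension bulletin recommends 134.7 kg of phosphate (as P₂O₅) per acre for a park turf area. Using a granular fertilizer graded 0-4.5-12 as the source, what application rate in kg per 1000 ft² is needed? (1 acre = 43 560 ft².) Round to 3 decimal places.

68.717 kg of product per thousand sq ft

Product per acre = 134.7 / 4.5% = 2993.33 kg.
Convert to per 1000 ft²: 2993.33 × 0.0229568 = 68.71748 kg.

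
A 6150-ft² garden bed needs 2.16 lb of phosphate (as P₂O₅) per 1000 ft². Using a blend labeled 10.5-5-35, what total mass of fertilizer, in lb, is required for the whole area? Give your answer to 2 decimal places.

Product per 1000 ft² = 2.16 / 5% = 43.2 lb.
Total product = 43.2 × 6150 / 1000 = 265.68 lb.

265.68 lb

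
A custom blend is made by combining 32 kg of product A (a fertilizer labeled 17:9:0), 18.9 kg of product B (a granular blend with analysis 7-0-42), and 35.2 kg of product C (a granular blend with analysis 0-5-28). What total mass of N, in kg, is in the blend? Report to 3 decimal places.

6.763 kg N

N mass = 17%×32 + 7%×18.9 + 0%×35.2 = 6.763 kg.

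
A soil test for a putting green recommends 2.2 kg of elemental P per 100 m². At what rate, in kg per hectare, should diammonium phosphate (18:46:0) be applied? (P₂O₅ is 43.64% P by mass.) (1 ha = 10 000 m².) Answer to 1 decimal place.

1095.9 kg of product per hectare

As P₂O₅: 2.2 / 0.4364 = 5.04125 kg per 100 m².
Product per 100 m² = 5.04125 / 46% = 10.9592 kg.
Convert to per hectare: 10.9592 × 100 = 1095.92 kg.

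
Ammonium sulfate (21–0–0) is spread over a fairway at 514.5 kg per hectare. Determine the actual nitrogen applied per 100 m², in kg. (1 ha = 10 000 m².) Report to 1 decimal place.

1.1 kg N per hundred sq m

nitrogen per hectare = 514.5 × 21% = 108.045 kg.
Convert to per 100 m²: 108.045 × 0.01 = 1.08045 kg.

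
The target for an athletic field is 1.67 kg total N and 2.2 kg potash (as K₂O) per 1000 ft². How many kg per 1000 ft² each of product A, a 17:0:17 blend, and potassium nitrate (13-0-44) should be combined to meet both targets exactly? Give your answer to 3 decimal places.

8.516 kg product A, 1.710 kg potassium nitrate

Let a = kg of product A, b = kg of potassium nitrate (per 1000 ft²).
N: 0.17·a + 0.13·b = 1.67
K₂O: 0.17·a + 0.44·b = 2.2
Eliminate b: (row1) − 0.13/0.44·(row2) → 0.119773·a = 1.02, so a = 8.51613.
Then b = (2.2 − 0.17·8.51613) / 0.44 = 1.70968.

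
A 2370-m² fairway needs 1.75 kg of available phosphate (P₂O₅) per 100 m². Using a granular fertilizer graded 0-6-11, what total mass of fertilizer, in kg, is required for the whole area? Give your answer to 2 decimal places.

Product per 100 m² = 1.75 / 6% = 29.1667 kg.
Total product = 29.1667 × 2370 / 100 = 691.25 kg.

691.25 kg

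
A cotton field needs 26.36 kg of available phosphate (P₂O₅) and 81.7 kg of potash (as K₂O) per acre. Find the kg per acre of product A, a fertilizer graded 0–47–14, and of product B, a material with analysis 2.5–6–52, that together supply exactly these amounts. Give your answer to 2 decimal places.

37.31 kg product A, 147.07 kg product B

Let a = kg of product A, b = kg of product B (per acre).
P₂O₅: 0.47·a + 0.06·b = 26.36
K₂O: 0.14·a + 0.52·b = 81.7
Eliminate a: (row1) − 0.47/0.14·(row2) → -1.68571·b = -247.919, so b = 147.0703.
Back-substitute: a = (26.36 − 0.06·147.0703) / 0.47 = 37.3102.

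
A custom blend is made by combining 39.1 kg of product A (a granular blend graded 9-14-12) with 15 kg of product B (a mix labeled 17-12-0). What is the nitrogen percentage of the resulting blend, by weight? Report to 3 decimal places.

Total mass = 39.1 + 15 = 54.1 kg.
N mass = 9%×39.1 + 17%×15 = 6.069 kg.
% N = 6.069 / 54.1 = 11.2181%.

11.218% N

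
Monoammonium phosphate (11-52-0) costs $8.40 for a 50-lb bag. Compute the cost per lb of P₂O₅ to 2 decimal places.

$0.32 per lb P₂O₅

P₂O₅ in bag = 50 × 52% = 26 lb.
Cost per lb P₂O₅ = $8.40 / 26 = $0.3231.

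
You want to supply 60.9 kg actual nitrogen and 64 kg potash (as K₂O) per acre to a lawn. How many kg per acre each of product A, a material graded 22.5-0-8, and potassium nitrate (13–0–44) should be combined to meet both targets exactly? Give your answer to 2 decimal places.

208.53 kg product A, 107.54 kg potassium nitrate

With a, b = kg per acre of product A and potassium nitrate:
N: 0.225·a + 0.13·b = 60.9
K₂O: 0.08·a + 0.44·b = 64
From row1: a = (60.9 − 0.13·b) / 0.225.
Into row2: 0.08·(60.9 − 0.13·b)/0.225 + 0.44·b = 64 → b = 107.5395, a = 208.533.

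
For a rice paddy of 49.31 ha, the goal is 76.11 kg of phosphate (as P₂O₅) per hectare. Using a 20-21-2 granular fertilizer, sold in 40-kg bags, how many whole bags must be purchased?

Product per hectare = 76.11 / 21% = 362.429 kg.
Total product = 362.429 × 49.31 = 17871.4 kg.
Bags = ⌈17871.4 / 40⌉ = 447.

447 bags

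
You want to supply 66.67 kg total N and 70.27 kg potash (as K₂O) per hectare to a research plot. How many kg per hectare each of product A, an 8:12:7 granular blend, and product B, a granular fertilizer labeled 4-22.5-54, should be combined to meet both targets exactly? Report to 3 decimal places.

821.559 kg product A, 23.631 kg product B

Let a = kg of product A, b = kg of product B (per hectare).
N: 0.08·a + 0.04·b = 66.67
K₂O: 0.07·a + 0.54·b = 70.27
Solving simultaneously: a = 821.5594, b = 23.6312.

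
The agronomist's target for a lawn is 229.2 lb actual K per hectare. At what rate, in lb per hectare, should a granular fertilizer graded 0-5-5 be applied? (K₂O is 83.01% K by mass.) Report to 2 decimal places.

As K₂O: 229.2 / 0.8301 = 276.111 lb per hectare.
Product per hectare = 276.111 / 5% = 5522.226 lb.

5522.23 lb of product per hectare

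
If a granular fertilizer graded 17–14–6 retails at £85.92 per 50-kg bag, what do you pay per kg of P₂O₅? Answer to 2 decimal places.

£12.27 per kg P₂O₅

P₂O₅ in bag = 50 × 14% = 7 kg.
Cost per kg P₂O₅ = £85.92 / 7 = £12.2743.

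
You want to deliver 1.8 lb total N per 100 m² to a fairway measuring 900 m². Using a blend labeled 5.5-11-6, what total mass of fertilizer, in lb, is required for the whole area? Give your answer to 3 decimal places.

294.545 lb

Product per 100 m² = 1.8 / 5.5% = 32.7273 lb.
Total product = 32.7273 × 900 / 100 = 294.54545 lb.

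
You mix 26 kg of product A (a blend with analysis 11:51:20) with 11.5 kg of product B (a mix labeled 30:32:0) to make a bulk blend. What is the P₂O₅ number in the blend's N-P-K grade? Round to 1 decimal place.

45.2% P₂O₅

Total mass = 26 + 11.5 = 37.5 kg.
P₂O₅ mass = 51%×26 + 32%×11.5 = 16.94 kg.
% P₂O₅ = 16.94 / 37.5 = 45.1733%.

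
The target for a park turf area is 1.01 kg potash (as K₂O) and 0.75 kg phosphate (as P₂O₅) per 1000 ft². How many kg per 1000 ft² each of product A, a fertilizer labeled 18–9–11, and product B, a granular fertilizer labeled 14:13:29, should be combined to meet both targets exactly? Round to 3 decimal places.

With a, b = kg per 1000 ft² of product A and product B:
K₂O: 0.11·a + 0.29·b = 1.01
P₂O₅: 0.09·a + 0.13·b = 0.75
Eliminate a: (row1) − 0.11/0.09·(row2) → 0.131111·b = 0.0933333, so b = 0.711864.
Back-substitute: a = (1.01 − 0.29·0.711864) / 0.11 = 7.30508.

7.305 kg product A, 0.712 kg product B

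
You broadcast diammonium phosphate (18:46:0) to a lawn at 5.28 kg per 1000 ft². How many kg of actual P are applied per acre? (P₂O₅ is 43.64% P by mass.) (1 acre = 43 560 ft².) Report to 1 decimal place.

P₂O₅ per 1000 ft² = 5.28 × 46% = 2.4288 kg.
Elemental P = 2.4288 × 0.4364 = 1.05993 kg per 1000 ft².
Convert to per acre: 1.05993 × 43.56 = 46.1705 kg.

46.2 kg P per acre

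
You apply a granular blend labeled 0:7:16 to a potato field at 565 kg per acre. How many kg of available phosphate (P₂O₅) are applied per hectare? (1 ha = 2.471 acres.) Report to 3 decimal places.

P₂O₅ per acre = 565 × 7% = 39.55 kg.
Convert to per hectare: 39.55 × 2.471 = 97.72805 kg.

97.728 kg P₂O₅ per hectare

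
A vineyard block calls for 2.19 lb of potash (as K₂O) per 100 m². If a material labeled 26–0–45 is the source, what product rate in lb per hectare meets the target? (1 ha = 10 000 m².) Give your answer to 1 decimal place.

Product per 100 m² = 2.19 / 45% = 4.86667 lb.
Convert to per hectare: 4.86667 × 100 = 486.667 lb.

486.7 lb of product per hectare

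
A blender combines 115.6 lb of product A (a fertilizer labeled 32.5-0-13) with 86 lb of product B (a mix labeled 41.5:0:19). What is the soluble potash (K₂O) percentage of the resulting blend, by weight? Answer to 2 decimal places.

Total mass = 115.6 + 86 = 201.6 lb.
K₂O mass = 13%×115.6 + 19%×86 = 31.368 lb.
% K₂O = 31.368 / 201.6 = 15.5595%.

15.56% K₂O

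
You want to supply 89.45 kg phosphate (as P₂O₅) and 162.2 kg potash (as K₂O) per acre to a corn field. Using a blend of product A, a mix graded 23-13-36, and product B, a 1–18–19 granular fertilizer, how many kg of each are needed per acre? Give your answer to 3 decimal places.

Per-acre balance (a = product A, b = product B):
P₂O₅: 0.13·a + 0.18·b = 89.45
K₂O: 0.36·a + 0.19·b = 162.2
From row1: a = (89.45 − 0.18·b) / 0.13.
Into row2: 0.36·(89.45 − 0.18·b)/0.13 + 0.19·b = 162.2 → b = 277.20698, a = 304.2519.

304.252 kg product A, 277.207 kg product B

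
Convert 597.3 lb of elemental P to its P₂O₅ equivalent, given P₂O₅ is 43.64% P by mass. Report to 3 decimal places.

1368.698 lb P₂O₅

P₂O₅ = 597.3 / 0.4364 = 1368.6984 lb.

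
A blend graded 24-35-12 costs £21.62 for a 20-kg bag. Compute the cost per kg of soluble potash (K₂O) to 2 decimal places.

£9.01 per kg K₂O

K₂O in bag = 20 × 12% = 2.4 kg.
Cost per kg K₂O = £21.62 / 2.4 = £9.0083.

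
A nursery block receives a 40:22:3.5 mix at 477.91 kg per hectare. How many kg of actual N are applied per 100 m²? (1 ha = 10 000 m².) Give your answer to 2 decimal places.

nitrogen per hectare = 477.91 × 40% = 191.164 kg.
Convert to per 100 m²: 191.164 × 0.01 = 1.91164 kg.

1.91 kg N per hundred sq m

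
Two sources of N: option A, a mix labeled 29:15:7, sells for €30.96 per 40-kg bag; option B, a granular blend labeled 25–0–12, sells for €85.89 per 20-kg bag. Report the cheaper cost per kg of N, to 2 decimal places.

option A: N per bag = 40 × 29% = 11.6 kg; cost = 30.96 / 11.6 = €2.6690/kg N.
option B: N per bag = 20 × 25% = 5 kg; cost = 85.89 / 5 = €17.1780/kg N.
option A is cheaper.

€2.67 per kg N (option A)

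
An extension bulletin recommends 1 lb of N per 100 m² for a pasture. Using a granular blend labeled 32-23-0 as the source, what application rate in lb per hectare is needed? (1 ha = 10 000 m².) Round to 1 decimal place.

312.5 lb of product per hectare

Product per 100 m² = 1 / 32% = 3.125 lb.
Convert to per hectare: 3.125 × 100 = 312.5 lb.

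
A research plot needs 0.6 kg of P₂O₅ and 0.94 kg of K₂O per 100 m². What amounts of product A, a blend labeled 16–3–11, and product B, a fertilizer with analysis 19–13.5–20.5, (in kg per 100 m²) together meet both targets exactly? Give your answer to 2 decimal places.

0.45 kg product A, 4.34 kg product B

Let a = kg of product A, b = kg of product B (per 100 m²).
P₂O₅: 0.03·a + 0.135·b = 0.6
K₂O: 0.11·a + 0.205·b = 0.94
From row1: a = (0.6 − 0.135·b) / 0.03.
Into row2: 0.11·(0.6 − 0.135·b)/0.03 + 0.205·b = 0.94 → b = 4.34483, a = 0.448276.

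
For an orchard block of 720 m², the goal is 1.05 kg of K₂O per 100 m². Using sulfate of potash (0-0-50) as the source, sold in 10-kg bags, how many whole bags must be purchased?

2 bags

Product per 100 m² = 1.05 / 50% = 2.1 kg.
Total product = 2.1 × 720 / 100 = 15.12 kg.
Bags = ⌈15.12 / 10⌉ = 2.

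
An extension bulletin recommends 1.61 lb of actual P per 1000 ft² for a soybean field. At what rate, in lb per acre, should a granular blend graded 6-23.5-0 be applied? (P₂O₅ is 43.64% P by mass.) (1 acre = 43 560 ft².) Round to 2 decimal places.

683.85 lb of product per acre

As P₂O₅: 1.61 / 0.4364 = 3.68928 lb per 1000 ft².
Product per 1000 ft² = 3.68928 / 23.5% = 15.699 lb.
Convert to per acre: 15.699 × 43.56 = 683.8505 lb.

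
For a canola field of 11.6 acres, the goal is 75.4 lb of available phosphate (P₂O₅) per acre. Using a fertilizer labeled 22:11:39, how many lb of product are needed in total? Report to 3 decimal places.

Product per acre = 75.4 / 11% = 685.455 lb.
Total product = 685.455 × 11.6 = 7951.2727 lb.

7951.273 lb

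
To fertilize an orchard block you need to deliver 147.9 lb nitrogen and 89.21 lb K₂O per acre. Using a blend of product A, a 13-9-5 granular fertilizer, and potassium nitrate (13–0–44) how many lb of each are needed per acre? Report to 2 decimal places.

With a, b = lb per acre of product A and potassium nitrate:
N: 0.13·a + 0.13·b = 147.9
K₂O: 0.05·a + 0.44·b = 89.21
From row1: a = (147.9 − 0.13·b) / 0.13.
Into row2: 0.05·(147.9 − 0.13·b)/0.13 + 0.44·b = 89.21 → b = 82.8856, a = 1054.807.

1054.81 lb product A, 82.89 lb potassium nitrate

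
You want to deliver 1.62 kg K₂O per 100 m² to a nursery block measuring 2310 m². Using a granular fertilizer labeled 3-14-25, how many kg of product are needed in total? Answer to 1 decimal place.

149.7 kg

Product per 100 m² = 1.62 / 25% = 6.48 kg.
Total product = 6.48 × 2310 / 100 = 149.688 kg.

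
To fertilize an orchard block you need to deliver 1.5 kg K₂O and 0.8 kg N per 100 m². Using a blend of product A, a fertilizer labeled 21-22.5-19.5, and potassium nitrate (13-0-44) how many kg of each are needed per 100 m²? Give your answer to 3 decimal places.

2.342 kg product A, 2.371 kg potassium nitrate

Per-100 m² balance (a = product A, b = potassium nitrate):
K₂O: 0.195·a + 0.44·b = 1.5
N: 0.21·a + 0.13·b = 0.8
Eliminate b: (row1) − 0.44/0.13·(row2) → -0.515769·a = -1.20769, so a = 2.34154.
Then b = (0.8 − 0.21·2.34154) / 0.13 = 2.37136.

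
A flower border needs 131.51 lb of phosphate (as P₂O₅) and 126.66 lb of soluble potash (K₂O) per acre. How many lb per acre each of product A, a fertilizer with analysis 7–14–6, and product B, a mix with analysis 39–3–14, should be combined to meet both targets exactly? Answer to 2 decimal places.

820.88 lb product A, 552.91 lb product B

Let a = lb of product A, b = lb of product B (per acre).
P₂O₅: 0.14·a + 0.03·b = 131.51
K₂O: 0.06·a + 0.14·b = 126.66
Solving simultaneously: a = 820.876, b = 552.9101.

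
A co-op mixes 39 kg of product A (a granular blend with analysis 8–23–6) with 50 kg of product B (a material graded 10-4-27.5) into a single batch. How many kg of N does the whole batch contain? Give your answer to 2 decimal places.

N mass = 8%×39 + 10%×50 = 8.12 kg.

8.12 kg N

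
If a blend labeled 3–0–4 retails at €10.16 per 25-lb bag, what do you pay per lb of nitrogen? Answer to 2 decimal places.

N in bag = 25 × 3% = 0.75 lb.
Cost per lb N = €10.16 / 0.75 = €13.5467.

€13.55 per lb N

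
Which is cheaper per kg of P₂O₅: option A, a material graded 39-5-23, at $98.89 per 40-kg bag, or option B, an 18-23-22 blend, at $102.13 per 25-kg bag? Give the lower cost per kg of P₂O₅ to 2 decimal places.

$17.76 per kg P₂O₅ (option B)

option A: P₂O₅ per bag = 40 × 5% = 2 kg; cost = 98.89 / 2 = $49.4450/kg P₂O₅.
option B: P₂O₅ per bag = 25 × 23% = 5.75 kg; cost = 102.13 / 5.75 = $17.7617/kg P₂O₅.
option B is cheaper.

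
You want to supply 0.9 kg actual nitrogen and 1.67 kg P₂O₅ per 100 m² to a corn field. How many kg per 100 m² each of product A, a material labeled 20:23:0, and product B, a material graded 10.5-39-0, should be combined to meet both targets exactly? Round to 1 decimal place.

Let a = kg of product A, b = kg of product B (per 100 m²).
N: 0.2·a + 0.105·b = 0.9
P₂O₅: 0.23·a + 0.39·b = 1.67
Solving simultaneously: a = 3.26184, b = 2.3584.

3.3 kg product A, 2.4 kg product B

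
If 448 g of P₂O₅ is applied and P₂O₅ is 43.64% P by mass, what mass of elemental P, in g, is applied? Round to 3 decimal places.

195.507 g P

P = 448 × 0.4364 = 195.5072 g.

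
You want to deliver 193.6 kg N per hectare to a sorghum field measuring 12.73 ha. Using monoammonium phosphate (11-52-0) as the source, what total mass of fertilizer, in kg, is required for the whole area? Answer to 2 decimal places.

22404.80 kg

Product per hectare = 193.6 / 11% = 1760 kg.
Total product = 1760 × 12.73 = 22404.8 kg.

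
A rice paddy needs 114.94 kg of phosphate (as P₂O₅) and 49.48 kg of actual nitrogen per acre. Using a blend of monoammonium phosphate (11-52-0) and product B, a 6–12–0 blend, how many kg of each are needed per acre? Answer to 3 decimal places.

53.267 kg monoammonium phosphate, 727.011 kg product B

With a, b = kg per acre of monoammonium phosphate and product B:
P₂O₅: 0.52·a + 0.12·b = 114.94
N: 0.11·a + 0.06·b = 49.48
Eliminate a: (row1) − 0.52/0.11·(row2) → -0.163636·b = -118.965, so b = 727.0111.
Back-substitute: a = (114.94 − 0.12·727.0111) / 0.52 = 53.2667.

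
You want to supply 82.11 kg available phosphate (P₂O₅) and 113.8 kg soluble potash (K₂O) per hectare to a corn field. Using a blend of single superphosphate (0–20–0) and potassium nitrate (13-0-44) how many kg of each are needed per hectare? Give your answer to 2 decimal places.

Let a = kg of single superphosphate, b = kg of potassium nitrate (per hectare).
P₂O₅: 0.2·a + 0·b = 82.11
K₂O: 0·a + 0.44·b = 113.8
Solving simultaneously: a = 410.55, b = 258.636.

410.55 kg single superphosphate, 258.64 kg potassium nitrate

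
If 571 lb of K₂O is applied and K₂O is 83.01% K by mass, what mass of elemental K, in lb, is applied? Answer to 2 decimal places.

473.99 lb K

K = 571 × 0.8301 = 473.987 lb.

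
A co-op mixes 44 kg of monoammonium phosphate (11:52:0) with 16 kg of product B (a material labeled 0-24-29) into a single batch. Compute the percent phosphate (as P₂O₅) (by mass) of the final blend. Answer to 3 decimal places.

44.533% P₂O₅

Total mass = 44 + 16 = 60 kg.
P₂O₅ mass = 52%×44 + 24%×16 = 26.72 kg.
% P₂O₅ = 26.72 / 60 = 44.5333%.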